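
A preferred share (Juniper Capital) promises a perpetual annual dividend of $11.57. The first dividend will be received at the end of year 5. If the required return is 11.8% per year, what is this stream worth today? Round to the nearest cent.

Value at end of year 4: C / r = $11.57 / 0.118 = $98.0508
Discount to today: PV = $98.0508 / (1 + 0.118)^4 = $98.0508 / 1.562310 = $62.76

$62.76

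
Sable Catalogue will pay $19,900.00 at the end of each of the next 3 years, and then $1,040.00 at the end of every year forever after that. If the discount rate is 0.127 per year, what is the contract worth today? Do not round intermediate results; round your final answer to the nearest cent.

PV of 3-year annuity: $19,900.00 × [1 − (1+0.127)^−3] / 0.127 = 47227.32713
Perpetuity value at year 3: $1,040.00 / 0.127 = 8188.97638
PV of perpetuity: 8188.97638 / (1+0.127)^3 = 5720.81456
Total PV = 47227.32713 + 5720.81456 = 52948.14169

$52948.14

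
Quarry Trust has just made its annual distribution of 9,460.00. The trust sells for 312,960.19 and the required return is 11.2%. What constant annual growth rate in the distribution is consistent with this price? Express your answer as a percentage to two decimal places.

P = D₀(1+g)/(r−g) ⇒ P(r−g) = D₀(1+g) ⇒ g(P+D₀) = P·r − D₀
g = (P·r − D₀)/(P + D₀) = (312,960.19×0.112 − 9,460.00) / (312,960.19 + 9,460.00) = 0.079373

7.94%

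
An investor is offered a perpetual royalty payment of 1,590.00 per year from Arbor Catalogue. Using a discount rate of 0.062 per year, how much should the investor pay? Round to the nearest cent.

25645.16

Level perpetuity: PV = C / r = 1,590.00 / 0.062 = 25,645.16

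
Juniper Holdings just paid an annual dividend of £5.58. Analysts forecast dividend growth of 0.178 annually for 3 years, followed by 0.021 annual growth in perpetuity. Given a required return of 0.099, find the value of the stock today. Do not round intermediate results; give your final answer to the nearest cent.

£109.22

D_1 = 6.57324
D_2 = 7.74328
D_3 = 9.12158
Terminal value at year 3: TV = D_3×(1+g_2)/(r−g_2) = 9.31313/0.078 = 119.39914
P_0 = D_1/(1+r)^1 + D_2/(1+r)^2 + D_3/(1+r)^3 + TV/(1+r)^3
    = 5.98111 + 6.41105 + 6.87190 + 89.95144 = 109.21551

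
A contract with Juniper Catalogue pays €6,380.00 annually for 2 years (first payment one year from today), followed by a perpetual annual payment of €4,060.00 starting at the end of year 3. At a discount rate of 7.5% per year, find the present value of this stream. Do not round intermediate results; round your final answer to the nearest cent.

€58299.04

PV of 2-year annuity: €6,380.00 × [1 − (1+0.075)^−2] / 0.075 = 11455.70579
Perpetuity value at year 2: €4,060.00 / 0.075 = 54133.33333
PV of perpetuity: 54133.33333 / (1+0.075)^2 = 46843.33874
Total PV = 11455.70579 + 46843.33874 = 58299.04453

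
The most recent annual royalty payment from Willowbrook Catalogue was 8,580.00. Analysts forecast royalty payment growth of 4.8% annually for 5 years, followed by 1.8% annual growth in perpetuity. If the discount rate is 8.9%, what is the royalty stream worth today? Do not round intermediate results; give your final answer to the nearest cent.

D_1 = 8991.84000
D_2 = 9423.44832
D_3 = 9875.77384
D_4 = 10349.81098
D_5 = 10846.60191
Terminal value at year 5: TV = D_5×(1+g_2)/(r−g_2) = 11041.84075/0.071 = 155518.88374
P_0 = D_1/(1+r)^1 + D_2/(1+r)^2 + D_3/(1+r)^3 + D_4/(1+r)^4 + D_5/(1+r)^5 + TV/(1+r)^5
    = 8256.96970 + 7946.10123 + 7646.93672 + 7359.03552 + 7081.97358 + 101541.53670 = 139832.55346

139832.55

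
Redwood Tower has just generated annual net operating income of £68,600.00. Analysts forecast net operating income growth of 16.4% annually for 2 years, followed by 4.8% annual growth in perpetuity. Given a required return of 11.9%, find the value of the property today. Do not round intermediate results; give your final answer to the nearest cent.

D_1 = 79850.40000
D_2 = 92945.86560
Terminal value at year 2: TV = D_2×(1+g_2)/(r−g_2) = 97407.26715/0.071 = 1371933.34012
P_0 = D_1/(1+r)^1 + D_2/(1+r)^2 + TV/(1+r)^2
    = 71358.71314 + 74228.36648 + 1095652.50804 = 1241239.58766

£1241239.59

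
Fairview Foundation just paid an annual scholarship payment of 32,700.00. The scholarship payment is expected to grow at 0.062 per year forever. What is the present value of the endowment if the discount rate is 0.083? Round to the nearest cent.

1653685.71

D₁ = D₀ × (1 + g) = 32,700.00 × 1.062 = 34,727.4000
Growing perpetuity: P = D₁ / (r − g) = 34,727.4000 / (0.083 − 0.062) = 1,653,685.71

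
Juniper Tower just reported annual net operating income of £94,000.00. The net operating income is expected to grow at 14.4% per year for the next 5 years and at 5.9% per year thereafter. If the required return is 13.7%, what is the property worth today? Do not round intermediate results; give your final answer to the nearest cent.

D_1 = 107536.00000
D_2 = 123021.18400
D_3 = 140736.23450
D_4 = 161002.25226
D_5 = 184186.57659
Terminal value at year 5: TV = D_5×(1+g_2)/(r−g_2) = 195053.58461/0.078 = 2500686.98216
P_0 = D_1/(1+r)^1 + D_2/(1+r)^2 + D_3/(1+r)^3 + D_4/(1+r)^4 + D_5/(1+r)^5 + TV/(1+r)^5
    = 94578.71592 + 95160.99473 + 95746.85838 + 96336.32892 + 96929.42857 + 1316003.39560 = 1794755.72213

£1794755.72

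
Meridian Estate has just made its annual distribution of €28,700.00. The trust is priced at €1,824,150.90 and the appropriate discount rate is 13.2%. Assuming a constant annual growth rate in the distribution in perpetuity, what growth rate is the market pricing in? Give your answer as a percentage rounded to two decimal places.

P = D₀(1+g)/(r−g) ⇒ P(r−g) = D₀(1+g) ⇒ g(P+D₀) = P·r − D₀
g = (P·r − D₀)/(P + D₀) = (€1,824,150.90×0.132 − €28,700.00) / (€1,824,150.90 + €28,700.00) = 0.114466

11.45%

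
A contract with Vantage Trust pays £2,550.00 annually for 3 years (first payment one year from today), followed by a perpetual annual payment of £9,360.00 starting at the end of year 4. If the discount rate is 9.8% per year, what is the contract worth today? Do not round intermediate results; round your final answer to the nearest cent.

PV of 3-year annuity: £2,550.00 × [1 − (1+0.098)^−3] / 0.098 = 6363.86771
Perpetuity value at year 3: £9,360.00 / 0.098 = 95510.20408
PV of perpetuity: 95510.20408 / (1+0.098)^3 = 72151.06612
Total PV = 6363.86771 + 72151.06612 = 78514.93383

£78514.93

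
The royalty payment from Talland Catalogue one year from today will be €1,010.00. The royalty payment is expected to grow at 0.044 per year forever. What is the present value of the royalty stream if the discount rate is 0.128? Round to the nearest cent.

€12023.81

Growing perpetuity: P = D₁ / (r − g) = €1,010.0000 / (0.128 − 0.044) = €12,023.81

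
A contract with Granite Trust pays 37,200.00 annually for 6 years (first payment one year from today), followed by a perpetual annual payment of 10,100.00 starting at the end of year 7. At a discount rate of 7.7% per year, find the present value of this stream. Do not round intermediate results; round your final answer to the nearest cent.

PV of 6-year annuity: 37,200.00 × [1 − (1+0.077)^−6] / 0.077 = 173547.50487
Perpetuity value at year 6: 10,100.00 / 0.077 = 131168.83117
PV of perpetuity: 131168.83117 / (1+0.077)^6 = 84049.75055
Total PV = 173547.50487 + 84049.75055 = 257597.25541

257597.26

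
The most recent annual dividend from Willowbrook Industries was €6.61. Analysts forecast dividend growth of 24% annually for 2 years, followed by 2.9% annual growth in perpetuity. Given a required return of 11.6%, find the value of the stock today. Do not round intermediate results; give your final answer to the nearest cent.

€112.02

D_1 = 8.19640
D_2 = 10.16354
Terminal value at year 2: TV = D_2×(1+g_2)/(r−g_2) = 10.45828/0.087 = 120.21010
P_0 = D_1/(1+r)^1 + D_2/(1+r)^2 + TV/(1+r)^2
    = 7.34444 + 8.16049 + 96.51894 = 112.02388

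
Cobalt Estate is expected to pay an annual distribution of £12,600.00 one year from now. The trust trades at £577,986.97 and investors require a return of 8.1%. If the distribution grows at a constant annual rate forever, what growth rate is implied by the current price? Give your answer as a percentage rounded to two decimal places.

P = D₁/(r−g) ⇒ g = r − D₁/P = 0.081 − £12,600.00/£577,986.97 = 0.059200

5.92%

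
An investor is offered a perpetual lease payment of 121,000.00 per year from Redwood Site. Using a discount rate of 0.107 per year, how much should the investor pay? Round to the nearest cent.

Level perpetuity: PV = C / r = 121,000.00 / 0.107 = 1,130,841.12

1130841.12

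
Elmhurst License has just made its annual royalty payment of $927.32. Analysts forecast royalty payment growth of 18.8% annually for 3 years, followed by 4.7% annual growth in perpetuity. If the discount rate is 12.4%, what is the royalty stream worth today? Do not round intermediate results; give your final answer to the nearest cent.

D_1 = 1101.65616
D_2 = 1308.76752
D_3 = 1554.81581
Terminal value at year 3: TV = D_3×(1+g_2)/(r−g_2) = 1627.89215/0.077 = 21141.45655
P_0 = D_1/(1+r)^1 + D_2/(1+r)^2 + D_3/(1+r)^3 + TV/(1+r)^3
    = 980.12114 + 1035.92875 + 1094.91401 + 14887.98667 = 17998.95057

$17998.95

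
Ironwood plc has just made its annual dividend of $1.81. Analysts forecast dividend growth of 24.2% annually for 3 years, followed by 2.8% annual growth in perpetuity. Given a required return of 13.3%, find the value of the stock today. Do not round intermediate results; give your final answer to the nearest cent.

$29.89

D_1 = 2.24802
D_2 = 2.79204
D_3 = 3.46771
Terminal value at year 3: TV = D_3×(1+g_2)/(r−g_2) = 3.56481/0.105 = 33.95058
P_0 = D_1/(1+r)^1 + D_2/(1+r)^2 + D_3/(1+r)^3 + TV/(1+r)^3
    = 1.98413 + 2.17501 + 2.38426 + 23.34304 = 29.88645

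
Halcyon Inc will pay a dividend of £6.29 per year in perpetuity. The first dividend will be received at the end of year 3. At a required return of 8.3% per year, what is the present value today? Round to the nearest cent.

Value at end of year 2: C / r = £6.29 / 0.083 = £75.7831
Discount to today: PV = £75.7831 / (1 + 0.083)^2 = £75.7831 / 1.172889 = £64.61

£64.61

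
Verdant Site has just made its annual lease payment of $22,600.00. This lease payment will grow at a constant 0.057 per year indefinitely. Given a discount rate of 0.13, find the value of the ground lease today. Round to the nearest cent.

$327235.62

D₁ = D₀ × (1 + g) = $22,600.00 × 1.057 = $23,888.2000
Growing perpetuity: P = D₁ / (r − g) = $23,888.2000 / (0.13 − 0.057) = $327,235.62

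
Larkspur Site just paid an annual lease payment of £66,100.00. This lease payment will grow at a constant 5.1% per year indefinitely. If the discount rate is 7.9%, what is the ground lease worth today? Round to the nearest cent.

D₁ = D₀ × (1 + g) = £66,100.00 × 1.051 = £69,471.1000
Growing perpetuity: P = D₁ / (r − g) = £69,471.1000 / (0.079 − 0.051) = £2,481,110.71

£2481110.71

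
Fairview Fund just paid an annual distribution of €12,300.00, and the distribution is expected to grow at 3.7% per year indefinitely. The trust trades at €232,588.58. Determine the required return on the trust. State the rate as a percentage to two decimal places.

9.18%

D₁ = €12,300.00 × 1.037 = €12,755.1000
P = D₁/(r − g) ⇒ r = D₁/P + g = €12,755.1000/€232,588.58 + 0.037 = 0.054840 + 0.037 = 0.091840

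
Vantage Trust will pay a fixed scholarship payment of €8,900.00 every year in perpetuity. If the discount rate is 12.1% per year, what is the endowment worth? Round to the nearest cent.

€73553.72

Level perpetuity: PV = C / r = €8,900.00 / 0.121 = €73,553.72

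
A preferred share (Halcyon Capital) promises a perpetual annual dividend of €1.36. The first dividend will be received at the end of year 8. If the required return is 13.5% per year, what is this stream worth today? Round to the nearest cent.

Value at end of year 7: C / r = €1.36 / 0.135 = €10.0741
Discount to today: PV = €10.0741 / (1 + 0.135)^7 = €10.0741 / 2.426448 = €4.15

€4.15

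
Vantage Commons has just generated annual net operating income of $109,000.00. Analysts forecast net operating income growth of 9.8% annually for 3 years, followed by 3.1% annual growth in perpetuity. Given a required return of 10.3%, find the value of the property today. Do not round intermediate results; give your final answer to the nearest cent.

D_1 = 119682.00000
D_2 = 131410.83600
D_3 = 144289.09793
Terminal value at year 3: TV = D_3×(1+g_2)/(r−g_2) = 148762.05996/0.072 = 2066139.72172
P_0 = D_1/(1+r)^1 + D_2/(1+r)^2 + D_3/(1+r)^3 + TV/(1+r)^3
    = 108505.89302 + 108014.02587 + 107524.38840 + 1539689.50612 = 1863733.81341

$1863733.81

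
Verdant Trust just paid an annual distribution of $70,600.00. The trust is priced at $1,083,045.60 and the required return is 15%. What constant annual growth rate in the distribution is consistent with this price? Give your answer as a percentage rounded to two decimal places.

7.96%

P = D₀(1+g)/(r−g) ⇒ P(r−g) = D₀(1+g) ⇒ g(P+D₀) = P·r − D₀
g = (P·r − D₀)/(P + D₀) = ($1,083,045.60×0.15 − $70,600.00) / ($1,083,045.60 + $70,600.00) = 0.079623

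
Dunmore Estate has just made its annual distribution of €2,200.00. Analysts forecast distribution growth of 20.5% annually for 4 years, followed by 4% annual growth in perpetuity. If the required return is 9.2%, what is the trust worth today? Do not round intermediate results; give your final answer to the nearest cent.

D_1 = 2651.00000
D_2 = 3194.45500
D_3 = 3849.31828
D_4 = 4638.42852
Terminal value at year 4: TV = D_4×(1+g_2)/(r−g_2) = 4823.96566/0.052 = 92768.57043
P_0 = D_1/(1+r)^1 + D_2/(1+r)^2 + D_3/(1+r)^3 + D_4/(1+r)^4 + TV/(1+r)^4
    = 2427.65568 + 2678.86913 + 2956.07812 + 3261.97265 + 65239.45294 = 76564.02851

€76564.03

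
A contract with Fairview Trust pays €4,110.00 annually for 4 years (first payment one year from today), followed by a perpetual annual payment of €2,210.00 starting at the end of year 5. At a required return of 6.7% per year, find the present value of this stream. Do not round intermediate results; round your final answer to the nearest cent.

PV of 4-year annuity: €4,110.00 × [1 − (1+0.067)^−4] / 0.067 = 14016.24375
Perpetuity value at year 4: €2,210.00 / 0.067 = 32985.07463
PV of perpetuity: 32985.07463 / (1+0.067)^4 = 25448.35962
Total PV = 14016.24375 + 25448.35962 = 39464.60337

€39464.60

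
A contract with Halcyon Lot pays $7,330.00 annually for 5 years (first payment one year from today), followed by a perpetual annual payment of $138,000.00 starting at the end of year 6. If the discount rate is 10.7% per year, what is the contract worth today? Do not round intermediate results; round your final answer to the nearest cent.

PV of 5-year annuity: $7,330.00 × [1 − (1+0.107)^−5] / 0.107 = 27296.62017
Perpetuity value at year 5: $138,000.00 / 0.107 = 1289719.62617
PV of perpetuity: 1289719.62617 / (1+0.107)^5 = 775813.27098
Total PV = 27296.62017 + 775813.27098 = 803109.89115

$803109.89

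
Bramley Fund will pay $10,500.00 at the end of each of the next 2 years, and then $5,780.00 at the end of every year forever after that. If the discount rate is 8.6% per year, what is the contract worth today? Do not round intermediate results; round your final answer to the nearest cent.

PV of 2-year annuity: $10,500.00 × [1 − (1+0.086)^−2] / 0.086 = 18571.37043
Perpetuity value at year 2: $5,780.00 / 0.086 = 67209.30233
PV of perpetuity: 67209.30233 / (1+0.086)^2 = 56986.20508
Total PV = 18571.37043 + 56986.20508 = 75557.57551

$75557.58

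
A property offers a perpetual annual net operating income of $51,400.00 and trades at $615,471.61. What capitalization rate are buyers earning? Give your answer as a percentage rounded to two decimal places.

8.35%

P = C/r ⇒ r = C/P = $51,400.00/$615,471.61 = 0.083513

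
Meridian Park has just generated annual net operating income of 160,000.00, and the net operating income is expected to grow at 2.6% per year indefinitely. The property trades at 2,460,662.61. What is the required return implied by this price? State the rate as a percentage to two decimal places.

D₁ = 160,000.00 × 1.026 = 164,160.0000
P = D₁/(r − g) ⇒ r = D₁/P + g = 164,160.0000/2,460,662.61 + 0.026 = 0.066714 + 0.026 = 0.092714

9.27%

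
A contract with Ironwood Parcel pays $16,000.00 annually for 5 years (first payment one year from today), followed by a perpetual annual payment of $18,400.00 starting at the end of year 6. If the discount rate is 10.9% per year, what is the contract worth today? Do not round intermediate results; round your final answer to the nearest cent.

PV of 5-year annuity: $16,000.00 × [1 − (1+0.109)^−5] / 0.109 = 59283.40957
Perpetuity value at year 5: $18,400.00 / 0.109 = 168807.33945
PV of perpetuity: 168807.33945 / (1+0.109)^5 = 100631.41845
Total PV = 59283.40957 + 100631.41845 = 159914.82801

$159914.83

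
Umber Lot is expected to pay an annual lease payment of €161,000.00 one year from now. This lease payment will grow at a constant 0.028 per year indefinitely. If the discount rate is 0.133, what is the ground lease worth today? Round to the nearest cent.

€1533333.33

Growing perpetuity: P = D₁ / (r − g) = €161,000.0000 / (0.133 − 0.028) = €1,533,333.33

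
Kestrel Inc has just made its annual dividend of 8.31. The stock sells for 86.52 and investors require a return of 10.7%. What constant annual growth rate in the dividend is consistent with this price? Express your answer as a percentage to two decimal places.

P = D₀(1+g)/(r−g) ⇒ P(r−g) = D₀(1+g) ⇒ g(P+D₀) = P·r − D₀
g = (P·r − D₀)/(P + D₀) = (86.52×0.107 − 8.31) / (86.52 + 8.31) = 0.009993

1.00%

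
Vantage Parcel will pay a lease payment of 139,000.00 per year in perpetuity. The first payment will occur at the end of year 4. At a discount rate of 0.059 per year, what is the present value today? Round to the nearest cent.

Value at end of year 3: C / r = 139,000.00 / 0.059 = 2,355,932.2034
Discount to today: PV = 2,355,932.2034 / (1 + 0.059)^3 = 2,355,932.2034 / 1.187648 = 1,983,695.04

1983695.04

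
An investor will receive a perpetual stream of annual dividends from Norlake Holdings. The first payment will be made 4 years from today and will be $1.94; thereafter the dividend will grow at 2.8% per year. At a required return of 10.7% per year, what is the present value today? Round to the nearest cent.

Value at end of year 3: C₁ / (r − g) = $1.94 / (0.107 − 0.028) = $24.5570
Discount to today: PV = $24.5570 / (1 + 0.107)^3 = $24.5570 / 1.356572 = $18.10

$18.10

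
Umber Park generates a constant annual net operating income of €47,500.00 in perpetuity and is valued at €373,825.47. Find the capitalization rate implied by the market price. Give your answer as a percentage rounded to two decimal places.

P = C/r ⇒ r = C/P = €47,500.00/€373,825.47 = 0.127065

12.71%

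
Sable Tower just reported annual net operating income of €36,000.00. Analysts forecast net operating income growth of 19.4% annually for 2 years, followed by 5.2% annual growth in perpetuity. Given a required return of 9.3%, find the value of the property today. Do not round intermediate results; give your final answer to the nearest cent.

D_1 = 42984.00000
D_2 = 51322.89600
Terminal value at year 2: TV = D_2×(1+g_2)/(r−g_2) = 53991.68659/0.041 = 1316870.40468
P_0 = D_1/(1+r)^1 + D_2/(1+r)^2 + TV/(1+r)^2
    = 39326.62397 + 42960.64869 + 1102307.37621 = 1184594.64887

€1184594.65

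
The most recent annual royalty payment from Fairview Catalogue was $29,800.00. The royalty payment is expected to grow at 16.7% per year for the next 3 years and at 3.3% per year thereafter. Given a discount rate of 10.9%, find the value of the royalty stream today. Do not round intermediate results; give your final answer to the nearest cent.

D_1 = 34776.60000
D_2 = 40584.29220
D_3 = 47361.86900
Terminal value at year 3: TV = D_3×(1+g_2)/(r−g_2) = 48924.81067/0.076 = 643747.50887
P_0 = D_1/(1+r)^1 + D_2/(1+r)^2 + D_3/(1+r)^3 + TV/(1+r)^3
    = 31358.52119 + 32998.55206 + 34724.35550 + 471977.09514 = 571058.52388

$571058.52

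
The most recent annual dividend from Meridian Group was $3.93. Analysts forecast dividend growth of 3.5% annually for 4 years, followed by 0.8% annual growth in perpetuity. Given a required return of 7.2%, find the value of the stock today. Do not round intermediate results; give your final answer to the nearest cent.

$68.19

D_1 = 4.06755
D_2 = 4.20991
D_3 = 4.35726
D_4 = 4.50977
Terminal value at year 4: TV = D_4×(1+g_2)/(r−g_2) = 4.54584/0.064 = 71.02880
P_0 = D_1/(1+r)^1 + D_2/(1+r)^2 + D_3/(1+r)^3 + D_4/(1+r)^4 + TV/(1+r)^4
    = 3.79436 + 3.66339 + 3.53695 + 3.41487 + 53.78428 = 68.19386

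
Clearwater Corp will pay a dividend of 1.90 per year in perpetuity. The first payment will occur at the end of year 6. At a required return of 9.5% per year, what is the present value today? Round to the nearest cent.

12.70

Value at end of year 5: C / r = 1.90 / 0.095 = 20.0000
Discount to today: PV = 20.0000 / (1 + 0.095)^5 = 20.0000 / 1.574239 = 12.70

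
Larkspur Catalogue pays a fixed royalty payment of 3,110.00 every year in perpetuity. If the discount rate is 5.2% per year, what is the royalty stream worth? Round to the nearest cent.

Level perpetuity: PV = C / r = 3,110.00 / 0.052 = 59,807.69

59807.69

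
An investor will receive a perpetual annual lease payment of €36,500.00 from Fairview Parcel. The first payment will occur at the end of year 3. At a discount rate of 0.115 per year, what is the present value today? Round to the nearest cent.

Value at end of year 2: C / r = €36,500.00 / 0.115 = €317,391.3043
Discount to today: PV = €317,391.3043 / (1 + 0.115)^2 = €317,391.3043 / 1.243225 = €255,296.75

€255296.75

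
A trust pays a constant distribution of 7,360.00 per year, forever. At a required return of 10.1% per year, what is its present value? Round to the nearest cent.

Level perpetuity: PV = C / r = 7,360.00 / 0.101 = 72,871.29

72871.29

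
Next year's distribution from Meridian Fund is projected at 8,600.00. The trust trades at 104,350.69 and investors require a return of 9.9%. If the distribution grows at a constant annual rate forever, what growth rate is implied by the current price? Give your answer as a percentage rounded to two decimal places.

1.66%

P = D₁/(r−g) ⇒ g = r − D₁/P = 0.099 − 8,600.00/104,350.69 = 0.016586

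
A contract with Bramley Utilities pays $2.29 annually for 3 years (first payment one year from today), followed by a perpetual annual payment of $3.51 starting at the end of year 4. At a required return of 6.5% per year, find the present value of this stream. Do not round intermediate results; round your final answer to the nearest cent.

$50.77

PV of 3-year annuity: $2.29 × [1 − (1+0.065)^−3] / 0.065 = 6.06501
Perpetuity value at year 3: $3.51 / 0.065 = 54.00000
PV of perpetuity: 54.00000 / (1+0.065)^3 = 44.70385
Total PV = 6.06501 + 44.70385 = 50.76886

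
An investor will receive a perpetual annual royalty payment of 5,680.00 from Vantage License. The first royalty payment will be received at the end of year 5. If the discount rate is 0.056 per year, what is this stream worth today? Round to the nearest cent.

81565.15

Value at end of year 4: C / r = 5,680.00 / 0.056 = 101,428.5714
Discount to today: PV = 101,428.5714 / (1 + 0.056)^4 = 101,428.5714 / 1.243528 = 81,565.15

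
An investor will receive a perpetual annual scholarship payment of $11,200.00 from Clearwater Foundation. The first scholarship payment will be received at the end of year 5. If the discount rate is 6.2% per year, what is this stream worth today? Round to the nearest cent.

Value at end of year 4: C / r = $11,200.00 / 0.062 = $180,645.1613
Discount to today: PV = $180,645.1613 / (1 + 0.062)^4 = $180,645.1613 / 1.272032 = $142,013.05

$142013.05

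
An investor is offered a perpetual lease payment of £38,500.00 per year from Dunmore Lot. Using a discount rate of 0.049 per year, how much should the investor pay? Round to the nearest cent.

Level perpetuity: PV = C / r = £38,500.00 / 0.049 = £785,714.29

£785714.29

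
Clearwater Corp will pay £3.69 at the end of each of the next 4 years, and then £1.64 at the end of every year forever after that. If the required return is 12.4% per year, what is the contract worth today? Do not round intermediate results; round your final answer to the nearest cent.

£19.40

PV of 4-year annuity: £3.69 × [1 − (1+0.124)^−4] / 0.124 = 11.11405
Perpetuity value at year 4: £1.64 / 0.124 = 13.22581
PV of perpetuity: 13.22581 / (1+0.124)^4 = 8.28623
Total PV = 11.11405 + 8.28623 = 19.40028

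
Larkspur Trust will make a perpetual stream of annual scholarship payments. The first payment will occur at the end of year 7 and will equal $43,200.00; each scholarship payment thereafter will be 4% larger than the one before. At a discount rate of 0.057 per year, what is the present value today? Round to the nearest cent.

$1822153.26

Value at end of year 6: C₁ / (r − g) = $43,200.00 / (0.057 − 0.04) = $2,541,176.4706
Discount to today: PV = $2,541,176.4706 / (1 + 0.057)^6 = $2,541,176.4706 / 1.394601 = $1,822,153.26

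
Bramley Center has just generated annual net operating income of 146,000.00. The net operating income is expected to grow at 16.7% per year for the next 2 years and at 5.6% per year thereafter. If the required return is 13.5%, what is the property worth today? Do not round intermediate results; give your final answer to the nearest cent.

2367657.08

D_1 = 170382.00000
D_2 = 198835.79400
Terminal value at year 2: TV = D_2×(1+g_2)/(r−g_2) = 209970.59846/0.079 = 2657855.67676
P_0 = D_1/(1+r)^1 + D_2/(1+r)^2 + TV/(1+r)^2
    = 150116.29956 + 154348.65338 + 2063192.12619 = 2367657.07913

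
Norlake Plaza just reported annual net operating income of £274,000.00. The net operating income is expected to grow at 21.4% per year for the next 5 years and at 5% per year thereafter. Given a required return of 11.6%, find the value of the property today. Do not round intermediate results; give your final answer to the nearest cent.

D_1 = 332636.00000
D_2 = 403820.10400
D_3 = 490237.60626
D_4 = 595148.45399
D_5 = 722510.22315
Terminal value at year 5: TV = D_5×(1+g_2)/(r−g_2) = 758635.73431/0.066 = 11494480.82284
P_0 = D_1/(1+r)^1 + D_2/(1+r)^2 + D_3/(1+r)^3 + D_4/(1+r)^4 + D_5/(1+r)^5 + TV/(1+r)^5
    = 298060.93190 + 324234.74133 + 352706.96772 + 383679.44338 + 417371.72425 + 6640004.70400 = 8416058.51259

£8416058.51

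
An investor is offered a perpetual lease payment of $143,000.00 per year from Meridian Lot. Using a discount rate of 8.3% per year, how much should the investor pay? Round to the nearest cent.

Level perpetuity: PV = C / r = $143,000.00 / 0.083 = $1,722,891.57

$1722891.57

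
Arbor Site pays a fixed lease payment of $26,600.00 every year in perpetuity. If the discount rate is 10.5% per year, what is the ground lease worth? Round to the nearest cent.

Level perpetuity: PV = C / r = $26,600.00 / 0.105 = $253,333.33

$253333.33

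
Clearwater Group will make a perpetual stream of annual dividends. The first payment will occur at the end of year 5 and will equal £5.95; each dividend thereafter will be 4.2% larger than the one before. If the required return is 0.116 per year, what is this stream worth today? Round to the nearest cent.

£51.84

Value at end of year 4: C₁ / (r − g) = £5.95 / (0.116 − 0.042) = £80.4054
Discount to today: PV = £80.4054 / (1 + 0.116)^4 = £80.4054 / 1.551161 = £51.84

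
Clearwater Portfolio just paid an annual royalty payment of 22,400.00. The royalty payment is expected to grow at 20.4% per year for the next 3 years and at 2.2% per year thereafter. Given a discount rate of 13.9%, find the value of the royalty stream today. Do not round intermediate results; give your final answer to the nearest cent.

D_1 = 26969.60000
D_2 = 32471.39840
D_3 = 39095.56367
Terminal value at year 3: TV = D_3×(1+g_2)/(r−g_2) = 39955.66607/0.117 = 341501.41944
P_0 = D_1/(1+r)^1 + D_2/(1+r)^2 + D_3/(1+r)^3 + TV/(1+r)^3
    = 23678.31431 + 25029.57896 + 26457.95703 + 231111.38538 = 306277.23568

306277.24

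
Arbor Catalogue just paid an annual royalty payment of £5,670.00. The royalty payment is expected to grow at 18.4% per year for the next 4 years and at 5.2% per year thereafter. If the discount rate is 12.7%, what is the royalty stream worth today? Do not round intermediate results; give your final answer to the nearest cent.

£122579.69

D_1 = 6713.28000
D_2 = 7948.52352
D_3 = 9411.05185
D_4 = 11142.68539
Terminal value at year 4: TV = D_4×(1+g_2)/(r−g_2) = 11722.10503/0.075 = 156294.73370
P_0 = D_1/(1+r)^1 + D_2/(1+r)^2 + D_3/(1+r)^3 + D_4/(1+r)^4 + TV/(1+r)^4
    = 5956.77019 + 6258.04428 + 6574.55583 + 6907.07552 + 96883.24591 = 122579.69172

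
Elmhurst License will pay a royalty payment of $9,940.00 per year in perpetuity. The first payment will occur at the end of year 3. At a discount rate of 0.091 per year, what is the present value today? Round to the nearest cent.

Value at end of year 2: C / r = $9,940.00 / 0.091 = $109,230.7692
Discount to today: PV = $109,230.7692 / (1 + 0.091)^2 = $109,230.7692 / 1.190281 = $91,768.89

$91768.89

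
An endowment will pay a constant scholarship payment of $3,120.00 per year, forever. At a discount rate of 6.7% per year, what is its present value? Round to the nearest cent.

$46567.16

Level perpetuity: PV = C / r = $3,120.00 / 0.067 = $46,567.16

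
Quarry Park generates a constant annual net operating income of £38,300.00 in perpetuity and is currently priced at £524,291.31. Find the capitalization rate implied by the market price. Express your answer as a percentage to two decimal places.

7.31%

P = C/r ⇒ r = C/P = £38,300.00/£524,291.31 = 0.073051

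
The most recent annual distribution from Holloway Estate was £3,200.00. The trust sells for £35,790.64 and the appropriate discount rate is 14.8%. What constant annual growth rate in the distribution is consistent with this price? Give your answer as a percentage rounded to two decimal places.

5.38%

P = D₀(1+g)/(r−g) ⇒ P(r−g) = D₀(1+g) ⇒ g(P+D₀) = P·r − D₀
g = (P·r − D₀)/(P + D₀) = (£35,790.64×0.148 − £3,200.00) / (£35,790.64 + £3,200.00) = 0.053783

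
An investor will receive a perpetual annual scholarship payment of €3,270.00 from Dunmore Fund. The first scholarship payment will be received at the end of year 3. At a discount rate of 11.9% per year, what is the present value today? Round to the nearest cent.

Value at end of year 2: C / r = €3,270.00 / 0.119 = €27,478.9916
Discount to today: PV = €27,478.9916 / (1 + 0.119)^2 = €27,478.9916 / 1.252161 = €21,945.25

€21945.25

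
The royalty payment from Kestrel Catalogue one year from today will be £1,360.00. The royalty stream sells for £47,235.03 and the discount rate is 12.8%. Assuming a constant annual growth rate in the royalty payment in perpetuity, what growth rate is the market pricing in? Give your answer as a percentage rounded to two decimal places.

P = D₁/(r−g) ⇒ g = r − D₁/P = 0.128 − £1,360.00/£47,235.03 = 0.099208

9.92%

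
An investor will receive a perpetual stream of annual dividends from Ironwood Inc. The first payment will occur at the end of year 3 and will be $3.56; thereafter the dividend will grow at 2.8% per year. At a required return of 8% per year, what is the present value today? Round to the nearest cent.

$58.69

Value at end of year 2: C₁ / (r − g) = $3.56 / (0.08 − 0.028) = $68.4615
Discount to today: PV = $68.4615 / (1 + 0.08)^2 = $68.4615 / 1.166400 = $58.69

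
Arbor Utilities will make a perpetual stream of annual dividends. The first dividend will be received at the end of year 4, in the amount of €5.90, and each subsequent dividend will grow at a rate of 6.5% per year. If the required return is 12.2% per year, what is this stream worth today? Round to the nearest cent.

€73.28

Value at end of year 3: C₁ / (r − g) = €5.90 / (0.122 − 0.065) = €103.5088
Discount to today: PV = €103.5088 / (1 + 0.122)^3 = €103.5088 / 1.412468 = €73.28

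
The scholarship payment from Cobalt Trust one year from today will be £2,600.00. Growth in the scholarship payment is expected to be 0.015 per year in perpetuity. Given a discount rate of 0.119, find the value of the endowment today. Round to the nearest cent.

£25000.00

Growing perpetuity: P = D₁ / (r − g) = £2,600.0000 / (0.119 − 0.015) = £25,000.00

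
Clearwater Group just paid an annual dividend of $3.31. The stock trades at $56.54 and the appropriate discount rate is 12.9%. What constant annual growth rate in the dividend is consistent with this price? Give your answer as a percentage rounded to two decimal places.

P = D₀(1+g)/(r−g) ⇒ P(r−g) = D₀(1+g) ⇒ g(P+D₀) = P·r − D₀
g = (P·r − D₀)/(P + D₀) = ($56.54×0.129 − $3.31) / ($56.54 + $3.31) = 0.066561

6.66%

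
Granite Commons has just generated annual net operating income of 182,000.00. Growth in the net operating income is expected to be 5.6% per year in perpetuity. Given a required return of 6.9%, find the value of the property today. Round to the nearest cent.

14784000.00

D₁ = D₀ × (1 + g) = 182,000.00 × 1.056 = 192,192.0000
Growing perpetuity: P = D₁ / (r − g) = 192,192.0000 / (0.069 − 0.056) = 14,784,000.00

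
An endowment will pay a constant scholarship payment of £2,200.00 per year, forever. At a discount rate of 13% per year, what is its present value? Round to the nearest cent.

£16923.08

Level perpetuity: PV = C / r = £2,200.00 / 0.13 = £16,923.08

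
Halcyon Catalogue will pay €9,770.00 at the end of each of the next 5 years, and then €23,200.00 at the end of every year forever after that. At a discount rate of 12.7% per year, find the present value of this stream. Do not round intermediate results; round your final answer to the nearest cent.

PV of 5-year annuity: €9,770.00 × [1 − (1+0.127)^−5] / 0.127 = 34616.38283
Perpetuity value at year 5: €23,200.00 / 0.127 = 182677.16535
PV of perpetuity: 182677.16535 / (1+0.127)^5 = 100476.54286
Total PV = 34616.38283 + 100476.54286 = 135092.92570

€135092.93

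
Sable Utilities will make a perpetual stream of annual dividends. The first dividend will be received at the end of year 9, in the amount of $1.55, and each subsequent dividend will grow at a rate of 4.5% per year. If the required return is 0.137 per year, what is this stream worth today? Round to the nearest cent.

Value at end of year 8: C₁ / (r − g) = $1.55 / (0.137 − 0.045) = $16.8478
Discount to today: PV = $16.8478 / (1 + 0.137)^8 = $16.8478 / 2.793082 = $6.03

$6.03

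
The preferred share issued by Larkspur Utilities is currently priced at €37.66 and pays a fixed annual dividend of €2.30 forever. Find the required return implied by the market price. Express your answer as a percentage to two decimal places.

6.11%

P = C/r ⇒ r = C/P = €2.30/€37.66 = 0.061073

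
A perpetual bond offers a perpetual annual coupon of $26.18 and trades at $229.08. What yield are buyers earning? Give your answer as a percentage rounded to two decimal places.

11.43%

P = C/r ⇒ r = C/P = $26.18/$229.08 = 0.114283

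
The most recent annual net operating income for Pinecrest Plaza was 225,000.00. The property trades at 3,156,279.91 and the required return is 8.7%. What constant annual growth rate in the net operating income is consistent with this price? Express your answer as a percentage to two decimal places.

P = D₀(1+g)/(r−g) ⇒ P(r−g) = D₀(1+g) ⇒ g(P+D₀) = P·r − D₀
g = (P·r − D₀)/(P + D₀) = (3,156,279.91×0.087 − 225,000.00) / (3,156,279.91 + 225,000.00) = 0.014668

1.47%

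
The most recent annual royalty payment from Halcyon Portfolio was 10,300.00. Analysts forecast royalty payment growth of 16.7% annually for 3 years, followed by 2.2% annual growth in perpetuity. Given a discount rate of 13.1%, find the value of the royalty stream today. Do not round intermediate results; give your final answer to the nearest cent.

D_1 = 12020.10000
D_2 = 14027.45670
D_3 = 16370.04197
Terminal value at year 3: TV = D_3×(1+g_2)/(r−g_2) = 16730.18289/0.109 = 153487.91644
P_0 = D_1/(1+r)^1 + D_2/(1+r)^2 + D_3/(1+r)^3 + TV/(1+r)^3
    = 10627.85146 + 10966.13851 + 11315.19331 + 106092.91346 = 139002.09674

139002.10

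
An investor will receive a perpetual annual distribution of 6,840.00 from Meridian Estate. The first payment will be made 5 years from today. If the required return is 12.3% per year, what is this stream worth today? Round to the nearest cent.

34964.87

Value at end of year 4: C / r = 6,840.00 / 0.123 = 55,609.7561
Discount to today: PV = 55,609.7561 / (1 + 0.123)^4 = 55,609.7561 / 1.590446 = 34,964.87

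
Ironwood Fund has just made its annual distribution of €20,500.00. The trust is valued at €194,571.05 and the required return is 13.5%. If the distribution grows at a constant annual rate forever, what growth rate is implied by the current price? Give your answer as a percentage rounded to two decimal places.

2.68%

P = D₀(1+g)/(r−g) ⇒ P(r−g) = D₀(1+g) ⇒ g(P+D₀) = P·r − D₀
g = (P·r − D₀)/(P + D₀) = (€194,571.05×0.135 − €20,500.00) / (€194,571.05 + €20,500.00) = 0.026815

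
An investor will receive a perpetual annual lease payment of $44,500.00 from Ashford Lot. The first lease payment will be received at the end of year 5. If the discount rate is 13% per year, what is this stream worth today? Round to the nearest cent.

Value at end of year 4: C / r = $44,500.00 / 0.13 = $342,307.6923
Discount to today: PV = $342,307.6923 / (1 + 0.13)^4 = $342,307.6923 / 1.630474 = $209,943.72

$209943.72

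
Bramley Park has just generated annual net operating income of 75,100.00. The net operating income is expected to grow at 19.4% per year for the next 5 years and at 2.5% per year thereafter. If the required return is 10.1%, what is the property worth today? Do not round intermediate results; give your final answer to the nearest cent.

2001343.84

D_1 = 89669.40000
D_2 = 107065.26360
D_3 = 127835.92474
D_4 = 152636.09414
D_5 = 182247.49640
Terminal value at year 5: TV = D_5×(1+g_2)/(r−g_2) = 186803.68381/0.076 = 2457943.20803
P_0 = D_1/(1+r)^1 + D_2/(1+r)^2 + D_3/(1+r)^3 + D_4/(1+r)^4 + D_5/(1+r)^5 + TV/(1+r)^5
    = 81443.59673 + 88323.02861 + 95783.55691 + 103874.26608 + 112648.38664 + 1519271.00407 = 2001343.83903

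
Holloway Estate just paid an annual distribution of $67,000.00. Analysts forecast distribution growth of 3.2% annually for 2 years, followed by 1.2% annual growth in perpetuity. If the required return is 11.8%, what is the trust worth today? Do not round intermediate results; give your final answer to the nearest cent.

D_1 = 69144.00000
D_2 = 71356.60800
Terminal value at year 2: TV = D_2×(1+g_2)/(r−g_2) = 72212.88730/0.106 = 681253.65374
P_0 = D_1/(1+r)^1 + D_2/(1+r)^2 + TV/(1+r)^2
    = 61846.15385 + 57088.75740 + 545036.06118 = 663970.97242

$663970.97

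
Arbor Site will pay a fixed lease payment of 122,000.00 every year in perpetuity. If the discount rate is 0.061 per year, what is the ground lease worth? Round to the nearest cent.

2000000.00

Level perpetuity: PV = C / r = 122,000.00 / 0.061 = 2,000,000.00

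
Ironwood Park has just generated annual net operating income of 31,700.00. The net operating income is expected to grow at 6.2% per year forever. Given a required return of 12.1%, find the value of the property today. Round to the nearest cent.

570600.00

D₁ = D₀ × (1 + g) = 31,700.00 × 1.062 = 33,665.4000
Growing perpetuity: P = D₁ / (r − g) = 33,665.4000 / (0.121 − 0.062) = 570,600.00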